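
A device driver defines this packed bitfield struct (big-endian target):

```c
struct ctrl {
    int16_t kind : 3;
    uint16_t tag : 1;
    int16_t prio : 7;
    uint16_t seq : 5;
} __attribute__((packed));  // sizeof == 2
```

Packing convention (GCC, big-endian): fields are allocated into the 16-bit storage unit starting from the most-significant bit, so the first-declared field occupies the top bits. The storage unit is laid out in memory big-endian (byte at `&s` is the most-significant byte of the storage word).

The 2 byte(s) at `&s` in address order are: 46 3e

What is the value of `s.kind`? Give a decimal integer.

2

[0]=0x46 [1]=0x3e (big-endian) → word 0x463e
kind:3 @ bit 13 → (0x463e>>13)&0x7 = 0x2  ←
tag:1 @ bit 12 → (0x463e>>12)&0x1 = 0x0
prio:7 @ bit 5 → (0x463e>>5)&0x7f = 0x31
seq:5 @ bit 0 → (0x463e>>0)&0x1f = 0x1e
kind signed 3b, MSB=0: value = 2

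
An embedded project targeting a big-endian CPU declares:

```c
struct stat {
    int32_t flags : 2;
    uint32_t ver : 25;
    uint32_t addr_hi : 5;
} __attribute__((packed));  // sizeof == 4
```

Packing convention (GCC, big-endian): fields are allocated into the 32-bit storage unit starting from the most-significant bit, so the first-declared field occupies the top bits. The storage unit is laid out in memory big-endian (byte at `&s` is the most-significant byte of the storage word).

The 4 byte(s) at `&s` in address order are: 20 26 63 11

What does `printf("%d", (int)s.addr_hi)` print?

[0]=0x20 [1]=0x26 [2]=0x63 [3]=0x11 (big-endian) → word 0x20266311
flags:2 @ bit 30 → (0x20266311>>30)&0x3 = 0x0
ver:25 @ bit 5 → (0x20266311>>5)&0x1ffffff = 0x1013318
addr_hi:5 @ bit 0 → (0x20266311>>0)&0x1f = 0x11  ←

17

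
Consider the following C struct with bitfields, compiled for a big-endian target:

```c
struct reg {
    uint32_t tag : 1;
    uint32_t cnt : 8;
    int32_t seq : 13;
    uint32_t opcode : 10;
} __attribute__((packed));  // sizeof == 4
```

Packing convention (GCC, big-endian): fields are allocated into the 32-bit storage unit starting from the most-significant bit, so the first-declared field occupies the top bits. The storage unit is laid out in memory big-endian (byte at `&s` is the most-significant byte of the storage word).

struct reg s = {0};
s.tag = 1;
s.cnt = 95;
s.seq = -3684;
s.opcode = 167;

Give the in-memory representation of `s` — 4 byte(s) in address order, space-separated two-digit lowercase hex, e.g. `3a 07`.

tag (1b) val=1 bits=0x1 at bit 31: 0x80000000
cnt (8b) val=95 bits=0x5f at bit 23: 0xaf800000
seq (13b) val=-3684 bits=0x119c at bit 10: 0xafc67000
opcode (10b) val=167 bits=0xa7 at bit 0: 0xafc670a7
word = 0xafc670a7 → big-endian bytes:
  [0]=0xaf  [1]=0xc6  [2]=0x70  [3]=0xa7

af c6 70 a7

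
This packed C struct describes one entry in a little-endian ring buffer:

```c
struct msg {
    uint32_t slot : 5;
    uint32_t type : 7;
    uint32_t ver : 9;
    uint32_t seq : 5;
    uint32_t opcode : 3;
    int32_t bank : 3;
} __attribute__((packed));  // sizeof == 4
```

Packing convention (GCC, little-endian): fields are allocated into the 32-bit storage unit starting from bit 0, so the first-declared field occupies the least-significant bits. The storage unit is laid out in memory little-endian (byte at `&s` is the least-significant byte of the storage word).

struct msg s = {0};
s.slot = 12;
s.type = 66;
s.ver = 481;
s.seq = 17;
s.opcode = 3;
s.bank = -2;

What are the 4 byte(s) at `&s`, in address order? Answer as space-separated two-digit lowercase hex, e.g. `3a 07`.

slot (5b) val=12 bits=0xc at bit 0: 0x0000000c
type (7b) val=66 bits=0x42 at bit 5: 0x0000084c
ver (9b) val=481 bits=0x1e1 at bit 12: 0x001e184c
seq (5b) val=17 bits=0x11 at bit 21: 0x023e184c
opcode (3b) val=3 bits=0x3 at bit 26: 0x0e3e184c
bank (3b) val=-2 bits=0x6 at bit 29: 0xce3e184c
word = 0xce3e184c → little-endian bytes:
  [0]=0x4c  [1]=0x18  [2]=0x3e  [3]=0xce

4c 18 3e ce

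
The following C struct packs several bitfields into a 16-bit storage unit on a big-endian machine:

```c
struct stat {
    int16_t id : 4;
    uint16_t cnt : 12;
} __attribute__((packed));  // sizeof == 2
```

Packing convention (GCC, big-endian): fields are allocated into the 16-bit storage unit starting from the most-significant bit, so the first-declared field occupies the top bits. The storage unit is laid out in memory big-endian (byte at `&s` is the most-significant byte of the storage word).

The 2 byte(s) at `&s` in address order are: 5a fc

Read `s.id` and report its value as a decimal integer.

5

[0]=0x5a [1]=0xfc (big-endian) → word 0x5afc
id [12+:4] = (word>>12) & 0xf = 5  ←
cnt [0+:12] = (word>>0) & 0xfff = 2812
id signed 4b, MSB=0: value = 5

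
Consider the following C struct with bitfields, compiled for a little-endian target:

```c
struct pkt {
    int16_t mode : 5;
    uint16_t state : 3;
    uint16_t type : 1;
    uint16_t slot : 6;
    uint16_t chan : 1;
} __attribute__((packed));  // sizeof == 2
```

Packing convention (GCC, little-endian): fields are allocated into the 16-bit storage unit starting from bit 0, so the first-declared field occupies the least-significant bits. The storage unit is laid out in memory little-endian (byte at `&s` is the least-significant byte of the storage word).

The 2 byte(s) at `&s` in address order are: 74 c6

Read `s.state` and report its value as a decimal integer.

[0]=0x74 [1]=0xc6 (little-endian) → word 0xc674
mode:5 @ bit 0 → (0xc674>>0)&0x1f = 0x14
state:3 @ bit 5 → (0xc674>>5)&0x7 = 0x3  ←
type:1 @ bit 8 → (0xc674>>8)&0x1 = 0x0
slot:6 @ bit 9 → (0xc674>>9)&0x3f = 0x23
chan:1 @ bit 15 → (0xc674>>15)&0x1 = 0x1

3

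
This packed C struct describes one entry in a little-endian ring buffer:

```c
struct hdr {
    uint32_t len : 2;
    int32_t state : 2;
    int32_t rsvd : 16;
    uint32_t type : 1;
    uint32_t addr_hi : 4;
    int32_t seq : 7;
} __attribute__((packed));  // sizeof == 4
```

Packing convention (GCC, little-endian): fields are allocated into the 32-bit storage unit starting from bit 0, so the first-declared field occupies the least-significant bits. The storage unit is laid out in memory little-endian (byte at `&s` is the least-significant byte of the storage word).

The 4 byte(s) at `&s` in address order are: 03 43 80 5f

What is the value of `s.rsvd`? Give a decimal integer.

[0]=0x03 [1]=0x43 [2]=0x80 [3]=0x5f (little-endian) → word 0x5f804303
len [0+:2] = (word>>0) & 0x3 = 3
state [2+:2] = (word>>2) & 0x3 = 0
rsvd [4+:16] = (word>>4) & 0xffff = 1072  ←
type [20+:1] = (word>>20) & 0x1 = 0
addr_hi [21+:4] = (word>>21) & 0xf = 12
seq [25+:7] = (word>>25) & 0x7f = 47
rsvd signed 16b, MSB=0: value = 1072

1072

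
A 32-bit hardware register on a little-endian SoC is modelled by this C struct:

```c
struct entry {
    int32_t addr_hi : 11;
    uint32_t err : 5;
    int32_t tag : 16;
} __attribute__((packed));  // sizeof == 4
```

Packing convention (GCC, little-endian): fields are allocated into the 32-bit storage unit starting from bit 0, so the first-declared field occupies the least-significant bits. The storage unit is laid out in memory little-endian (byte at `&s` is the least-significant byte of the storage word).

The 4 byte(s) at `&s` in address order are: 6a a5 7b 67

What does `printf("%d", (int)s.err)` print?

20

[0]=0x6a [1]=0xa5 [2]=0x7b [3]=0x67 (little-endian) → word 0x677ba56a
addr_hi:11 @ bit 0 → (0x677ba56a>>0)&0x7ff = 0x56a
err:5 @ bit 11 → (0x677ba56a>>11)&0x1f = 0x14  ←
tag:16 @ bit 16 → (0x677ba56a>>16)&0xffff = 0x677b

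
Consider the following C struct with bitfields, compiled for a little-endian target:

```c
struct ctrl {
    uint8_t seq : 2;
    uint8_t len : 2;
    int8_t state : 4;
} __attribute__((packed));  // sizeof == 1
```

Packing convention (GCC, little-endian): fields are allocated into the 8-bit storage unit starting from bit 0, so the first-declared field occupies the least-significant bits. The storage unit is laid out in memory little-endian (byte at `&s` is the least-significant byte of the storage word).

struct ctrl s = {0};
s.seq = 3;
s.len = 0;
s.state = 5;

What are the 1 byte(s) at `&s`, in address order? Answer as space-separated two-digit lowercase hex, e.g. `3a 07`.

53

seq (2b) val=3 bits=0x3 at bit 0: 0x03
len (2b) val=0 bits=0x0 at bit 2: 0x03
state (4b) val=5 bits=0x5 at bit 4: 0x53
word = 0x53 → little-endian bytes:
  [0]=0x53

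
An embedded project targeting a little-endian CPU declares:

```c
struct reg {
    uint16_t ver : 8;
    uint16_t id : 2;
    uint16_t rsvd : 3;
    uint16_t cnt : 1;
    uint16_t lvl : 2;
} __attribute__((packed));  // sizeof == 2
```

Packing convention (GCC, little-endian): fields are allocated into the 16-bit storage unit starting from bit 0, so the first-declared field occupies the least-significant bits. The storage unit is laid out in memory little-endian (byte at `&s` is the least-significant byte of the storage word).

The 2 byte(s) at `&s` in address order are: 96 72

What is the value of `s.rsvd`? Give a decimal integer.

[0]=0x96 [1]=0x72 (little-endian) → word 0x7296
ver [0+:8] = (word>>0) & 0xff = 150
id [8+:2] = (word>>8) & 0x3 = 2
rsvd [10+:3] = (word>>10) & 0x7 = 4  ←
cnt [13+:1] = (word>>13) & 0x1 = 1
lvl [14+:2] = (word>>14) & 0x3 = 1

4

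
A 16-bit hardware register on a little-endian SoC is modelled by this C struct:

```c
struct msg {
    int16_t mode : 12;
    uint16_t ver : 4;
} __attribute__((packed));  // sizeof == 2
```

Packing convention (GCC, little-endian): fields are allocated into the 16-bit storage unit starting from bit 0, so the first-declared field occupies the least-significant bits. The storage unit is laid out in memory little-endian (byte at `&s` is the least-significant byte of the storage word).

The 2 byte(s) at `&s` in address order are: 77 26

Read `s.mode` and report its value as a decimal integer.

1655

[0]=0x77 [1]=0x26 (little-endian) → word 0x2677
mode [0+:12] = (word>>0) & 0xfff = 1655  ←
ver [12+:4] = (word>>12) & 0xf = 2
mode signed 12b, MSB=0: value = 1655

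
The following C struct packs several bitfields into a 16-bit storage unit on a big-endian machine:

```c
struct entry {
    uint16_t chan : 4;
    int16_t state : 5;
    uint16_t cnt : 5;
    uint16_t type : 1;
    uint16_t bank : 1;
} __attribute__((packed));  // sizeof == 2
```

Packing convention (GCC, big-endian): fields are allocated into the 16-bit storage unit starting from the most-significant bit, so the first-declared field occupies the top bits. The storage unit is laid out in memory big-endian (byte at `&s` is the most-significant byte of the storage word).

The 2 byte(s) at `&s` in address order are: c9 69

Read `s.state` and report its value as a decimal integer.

-14

[0]=0xc9 [1]=0x69 (big-endian) → word 0xc969
chan:4 @ bit 12 → (0xc969>>12)&0xf = 0xc
state:5 @ bit 7 → (0xc969>>7)&0x1f = 0x12  ←
cnt:5 @ bit 2 → (0xc969>>2)&0x1f = 0x1a
type:1 @ bit 1 → (0xc969>>1)&0x1 = 0x0
bank:1 @ bit 0 → (0xc969>>0)&0x1 = 0x1
state signed 5b, MSB=1: 18 - 32 = -14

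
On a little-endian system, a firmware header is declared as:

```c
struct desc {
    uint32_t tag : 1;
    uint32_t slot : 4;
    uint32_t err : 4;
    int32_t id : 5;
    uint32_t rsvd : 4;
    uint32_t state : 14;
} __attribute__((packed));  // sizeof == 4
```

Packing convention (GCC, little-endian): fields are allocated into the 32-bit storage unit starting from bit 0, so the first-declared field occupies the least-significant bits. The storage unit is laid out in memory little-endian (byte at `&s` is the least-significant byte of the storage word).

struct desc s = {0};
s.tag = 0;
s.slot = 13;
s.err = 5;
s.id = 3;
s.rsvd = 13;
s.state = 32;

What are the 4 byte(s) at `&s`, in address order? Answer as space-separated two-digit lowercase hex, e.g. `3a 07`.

tag (1b) val=0 bits=0x0 at bit 0: 0x00000000
slot (4b) val=13 bits=0xd at bit 1: 0x0000001a
err (4b) val=5 bits=0x5 at bit 5: 0x000000ba
id (5b) val=3 bits=0x3 at bit 9: 0x000006ba
rsvd (4b) val=13 bits=0xd at bit 14: 0x000346ba
state (14b) val=32 bits=0x20 at bit 18: 0x008346ba
word = 0x008346ba → little-endian bytes:
  [0]=0xba  [1]=0x46  [2]=0x83  [3]=0x00

ba 46 83 00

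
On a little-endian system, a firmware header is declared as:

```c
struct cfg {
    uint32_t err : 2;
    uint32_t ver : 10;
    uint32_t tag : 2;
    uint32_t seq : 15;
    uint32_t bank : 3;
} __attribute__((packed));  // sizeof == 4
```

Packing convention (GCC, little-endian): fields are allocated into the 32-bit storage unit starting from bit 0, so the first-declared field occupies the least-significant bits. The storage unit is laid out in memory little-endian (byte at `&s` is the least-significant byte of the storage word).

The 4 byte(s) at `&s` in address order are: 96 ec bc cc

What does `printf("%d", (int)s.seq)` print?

[0]=0x96 [1]=0xec [2]=0xbc [3]=0xcc (little-endian) → word 0xccbcec96
err [0+:2] = (word>>0) & 0x3 = 2
ver [2+:10] = (word>>2) & 0x3ff = 805
tag [12+:2] = (word>>12) & 0x3 = 2
seq [14+:15] = (word>>14) & 0x7fff = 13043  ←
bank [29+:3] = (word>>29) & 0x7 = 6

13043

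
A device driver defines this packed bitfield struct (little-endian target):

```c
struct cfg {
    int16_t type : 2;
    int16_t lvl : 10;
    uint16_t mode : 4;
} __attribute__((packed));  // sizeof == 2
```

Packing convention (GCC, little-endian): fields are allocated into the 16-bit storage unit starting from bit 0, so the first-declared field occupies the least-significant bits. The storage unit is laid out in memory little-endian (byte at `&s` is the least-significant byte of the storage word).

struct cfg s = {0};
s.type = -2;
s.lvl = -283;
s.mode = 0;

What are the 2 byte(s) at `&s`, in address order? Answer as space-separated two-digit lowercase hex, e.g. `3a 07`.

type:2 = -2 → 0x2 << 0 → word 0x0002
lvl:10 = -283 → 0x2e5 << 2 → word 0x0b96
mode:4 = 0 → 0x0 << 12 → word 0x0b96
word = 0x0b96 → little-endian bytes:
  [0]=0x96  [1]=0x0b

96 0b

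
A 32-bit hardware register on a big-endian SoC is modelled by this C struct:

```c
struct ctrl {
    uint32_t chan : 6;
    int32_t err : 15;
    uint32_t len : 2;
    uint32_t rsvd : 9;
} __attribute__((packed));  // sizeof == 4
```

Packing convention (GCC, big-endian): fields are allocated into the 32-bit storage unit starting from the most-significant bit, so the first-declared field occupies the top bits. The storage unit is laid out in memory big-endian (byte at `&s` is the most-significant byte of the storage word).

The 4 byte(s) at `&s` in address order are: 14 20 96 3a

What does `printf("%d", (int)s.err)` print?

1042

[0]=0x14 [1]=0x20 [2]=0x96 [3]=0x3a (big-endian) → word 0x1420963a
chan [26+:6] = (word>>26) & 0x3f = 5
err [11+:15] = (word>>11) & 0x7fff = 1042  ←
len [9+:2] = (word>>9) & 0x3 = 3
rsvd [0+:9] = (word>>0) & 0x1ff = 58
err signed 15b, MSB=0: value = 1042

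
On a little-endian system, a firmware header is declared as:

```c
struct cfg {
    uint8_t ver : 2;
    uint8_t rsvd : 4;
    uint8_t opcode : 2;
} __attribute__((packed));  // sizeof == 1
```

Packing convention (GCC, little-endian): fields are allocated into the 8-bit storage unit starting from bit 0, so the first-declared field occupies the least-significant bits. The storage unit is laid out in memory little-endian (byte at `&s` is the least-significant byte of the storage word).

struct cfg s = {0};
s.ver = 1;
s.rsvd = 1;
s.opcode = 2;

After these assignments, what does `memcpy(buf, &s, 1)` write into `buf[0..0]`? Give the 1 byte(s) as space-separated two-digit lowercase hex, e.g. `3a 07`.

ver:2 = 1 → 0x1 << 0 → word 0x01
rsvd:4 = 1 → 0x1 << 2 → word 0x05
opcode:2 = 2 → 0x2 << 6 → word 0x85
word = 0x85 → little-endian bytes:
  [0]=0x85

85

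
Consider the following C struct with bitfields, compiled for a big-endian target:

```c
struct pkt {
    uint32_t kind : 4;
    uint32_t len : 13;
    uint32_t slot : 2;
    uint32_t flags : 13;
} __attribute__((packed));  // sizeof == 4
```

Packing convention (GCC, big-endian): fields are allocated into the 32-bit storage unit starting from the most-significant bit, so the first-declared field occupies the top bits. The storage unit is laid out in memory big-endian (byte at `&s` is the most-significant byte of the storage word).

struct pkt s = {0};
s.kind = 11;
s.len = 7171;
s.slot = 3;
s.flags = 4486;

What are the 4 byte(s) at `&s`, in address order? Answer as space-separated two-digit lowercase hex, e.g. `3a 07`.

be 01 f1 86

[28+:4] kind=11 & 0xf = 0xb; word=0xb0000000
[15+:13] len=7171 & 0x1fff = 0x1c03; word=0xbe018000
[13+:2] slot=3 & 0x3 = 0x3; word=0xbe01e000
[0+:13] flags=4486 & 0x1fff = 0x1186; word=0xbe01f186
word = 0xbe01f186 → big-endian bytes:
  [0]=0xbe  [1]=0x01  [2]=0xf1  [3]=0x86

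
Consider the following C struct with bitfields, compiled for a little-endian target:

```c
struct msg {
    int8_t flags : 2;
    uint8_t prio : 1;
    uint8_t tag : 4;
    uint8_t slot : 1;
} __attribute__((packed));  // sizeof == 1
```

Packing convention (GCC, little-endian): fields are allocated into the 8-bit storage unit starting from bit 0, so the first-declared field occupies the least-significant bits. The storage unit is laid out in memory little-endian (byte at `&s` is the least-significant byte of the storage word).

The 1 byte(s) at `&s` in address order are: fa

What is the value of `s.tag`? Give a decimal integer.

15

[0]=0xfa (little-endian) → word 0xfa
flags:2 @ bit 0 → (0xfa>>0)&0x3 = 0x2
prio:1 @ bit 2 → (0xfa>>2)&0x1 = 0x0
tag:4 @ bit 3 → (0xfa>>3)&0xf = 0xf  ←
slot:1 @ bit 7 → (0xfa>>7)&0x1 = 0x1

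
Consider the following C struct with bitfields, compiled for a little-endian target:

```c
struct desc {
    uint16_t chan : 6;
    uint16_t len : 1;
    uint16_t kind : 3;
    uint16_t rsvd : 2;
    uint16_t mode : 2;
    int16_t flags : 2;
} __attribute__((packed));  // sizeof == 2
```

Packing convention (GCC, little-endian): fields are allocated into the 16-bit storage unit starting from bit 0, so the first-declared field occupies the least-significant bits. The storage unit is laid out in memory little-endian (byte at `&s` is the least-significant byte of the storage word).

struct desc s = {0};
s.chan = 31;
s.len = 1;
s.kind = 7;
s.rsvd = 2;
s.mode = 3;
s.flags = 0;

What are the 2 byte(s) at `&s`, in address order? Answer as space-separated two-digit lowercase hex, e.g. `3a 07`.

chan:6 = 31 → 0x1f << 0 → word 0x001f
len:1 = 1 → 0x1 << 6 → word 0x005f
kind:3 = 7 → 0x7 << 7 → word 0x03df
rsvd:2 = 2 → 0x2 << 10 → word 0x0bdf
mode:2 = 3 → 0x3 << 12 → word 0x3bdf
flags:2 = 0 → 0x0 << 14 → word 0x3bdf
word = 0x3bdf → little-endian bytes:
  [0]=0xdf  [1]=0x3b

df 3b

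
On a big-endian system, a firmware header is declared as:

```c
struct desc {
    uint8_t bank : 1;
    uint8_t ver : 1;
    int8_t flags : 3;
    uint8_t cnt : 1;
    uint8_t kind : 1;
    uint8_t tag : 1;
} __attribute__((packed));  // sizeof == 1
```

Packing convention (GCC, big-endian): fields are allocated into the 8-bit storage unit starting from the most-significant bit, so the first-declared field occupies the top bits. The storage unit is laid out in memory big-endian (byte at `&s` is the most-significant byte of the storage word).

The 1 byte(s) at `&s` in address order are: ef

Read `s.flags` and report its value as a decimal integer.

-3

[0]=0xef (big-endian) → word 0xef
bank:1 @ bit 7 → (0xef>>7)&0x1 = 0x1
ver:1 @ bit 6 → (0xef>>6)&0x1 = 0x1
flags:3 @ bit 3 → (0xef>>3)&0x7 = 0x5  ←
cnt:1 @ bit 2 → (0xef>>2)&0x1 = 0x1
kind:1 @ bit 1 → (0xef>>1)&0x1 = 0x1
tag:1 @ bit 0 → (0xef>>0)&0x1 = 0x1
flags signed 3b, MSB=1: 5 - 8 = -3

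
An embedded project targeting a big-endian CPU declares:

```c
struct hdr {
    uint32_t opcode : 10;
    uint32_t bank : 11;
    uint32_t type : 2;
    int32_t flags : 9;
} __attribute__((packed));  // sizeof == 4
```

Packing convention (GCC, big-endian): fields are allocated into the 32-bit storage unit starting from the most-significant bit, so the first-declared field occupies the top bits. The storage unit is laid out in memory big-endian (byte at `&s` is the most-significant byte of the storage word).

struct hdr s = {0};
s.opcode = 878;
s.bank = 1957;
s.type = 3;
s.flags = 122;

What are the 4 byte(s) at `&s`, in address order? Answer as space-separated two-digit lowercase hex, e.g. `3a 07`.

[22+:10] opcode=878 & 0x3ff = 0x36e; word=0xdb800000
[11+:11] bank=1957 & 0x7ff = 0x7a5; word=0xdbbd2800
[9+:2] type=3 & 0x3 = 0x3; word=0xdbbd2e00
[0+:9] flags=122 & 0x1ff = 0x7a; word=0xdbbd2e7a
word = 0xdbbd2e7a → big-endian bytes:
  [0]=0xdb  [1]=0xbd  [2]=0x2e  [3]=0x7a

db bd 2e 7a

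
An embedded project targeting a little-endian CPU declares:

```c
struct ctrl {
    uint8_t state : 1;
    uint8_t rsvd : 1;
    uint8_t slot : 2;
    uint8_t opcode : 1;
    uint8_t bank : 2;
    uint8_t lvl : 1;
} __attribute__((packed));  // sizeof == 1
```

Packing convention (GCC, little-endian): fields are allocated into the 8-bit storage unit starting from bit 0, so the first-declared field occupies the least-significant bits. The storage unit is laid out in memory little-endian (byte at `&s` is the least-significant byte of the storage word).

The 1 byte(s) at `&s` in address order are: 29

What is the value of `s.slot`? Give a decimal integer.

[0]=0x29 (little-endian) → word 0x29
state:1 @ bit 0 → (0x29>>0)&0x1 = 0x1
rsvd:1 @ bit 1 → (0x29>>1)&0x1 = 0x0
slot:2 @ bit 2 → (0x29>>2)&0x3 = 0x2  ←
opcode:1 @ bit 4 → (0x29>>4)&0x1 = 0x0
bank:2 @ bit 5 → (0x29>>5)&0x3 = 0x1
lvl:1 @ bit 7 → (0x29>>7)&0x1 = 0x0

2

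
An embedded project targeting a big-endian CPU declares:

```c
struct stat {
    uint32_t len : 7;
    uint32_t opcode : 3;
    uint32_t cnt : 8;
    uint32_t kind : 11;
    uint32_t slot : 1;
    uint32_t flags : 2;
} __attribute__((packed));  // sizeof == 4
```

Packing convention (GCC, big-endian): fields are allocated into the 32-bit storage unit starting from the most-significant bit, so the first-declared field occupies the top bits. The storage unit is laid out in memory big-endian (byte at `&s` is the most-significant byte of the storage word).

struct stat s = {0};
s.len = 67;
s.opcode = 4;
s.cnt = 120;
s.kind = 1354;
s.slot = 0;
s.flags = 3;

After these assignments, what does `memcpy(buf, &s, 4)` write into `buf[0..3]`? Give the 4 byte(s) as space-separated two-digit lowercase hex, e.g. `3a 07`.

87 1e 2a 53

len:7 = 67 → 0x43 << 25 → word 0x86000000
opcode:3 = 4 → 0x4 << 22 → word 0x87000000
cnt:8 = 120 → 0x78 << 14 → word 0x871e0000
kind:11 = 1354 → 0x54a << 3 → word 0x871e2a50
slot:1 = 0 → 0x0 << 2 → word 0x871e2a50
flags:2 = 3 → 0x3 << 0 → word 0x871e2a53
word = 0x871e2a53 → big-endian bytes:
  [0]=0x87  [1]=0x1e  [2]=0x2a  [3]=0x53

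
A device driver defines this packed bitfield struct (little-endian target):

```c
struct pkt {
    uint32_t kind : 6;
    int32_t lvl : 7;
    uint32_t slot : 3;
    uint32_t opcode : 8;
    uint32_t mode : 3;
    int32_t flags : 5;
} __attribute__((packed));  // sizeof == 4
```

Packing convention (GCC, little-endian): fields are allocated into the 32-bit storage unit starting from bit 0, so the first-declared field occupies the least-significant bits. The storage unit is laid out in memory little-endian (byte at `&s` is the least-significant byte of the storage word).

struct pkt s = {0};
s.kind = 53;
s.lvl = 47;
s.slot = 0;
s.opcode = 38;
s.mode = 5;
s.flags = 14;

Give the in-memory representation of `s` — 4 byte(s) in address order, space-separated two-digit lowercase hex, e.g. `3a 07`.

kind (6b) val=53 bits=0x35 at bit 0: 0x00000035
lvl (7b) val=47 bits=0x2f at bit 6: 0x00000bf5
slot (3b) val=0 bits=0x0 at bit 13: 0x00000bf5
opcode (8b) val=38 bits=0x26 at bit 16: 0x00260bf5
mode (3b) val=5 bits=0x5 at bit 24: 0x05260bf5
flags (5b) val=14 bits=0xe at bit 27: 0x75260bf5
word = 0x75260bf5 → little-endian bytes:
  [0]=0xf5  [1]=0x0b  [2]=0x26  [3]=0x75

f5 0b 26 75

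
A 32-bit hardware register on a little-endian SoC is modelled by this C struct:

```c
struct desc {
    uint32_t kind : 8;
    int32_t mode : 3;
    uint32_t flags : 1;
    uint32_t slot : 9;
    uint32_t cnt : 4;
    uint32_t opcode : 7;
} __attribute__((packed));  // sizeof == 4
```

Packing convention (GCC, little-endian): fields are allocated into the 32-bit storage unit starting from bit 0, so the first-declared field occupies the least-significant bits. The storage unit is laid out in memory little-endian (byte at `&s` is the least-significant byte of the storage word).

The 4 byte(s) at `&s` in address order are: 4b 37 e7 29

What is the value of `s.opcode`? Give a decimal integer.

20

[0]=0x4b [1]=0x37 [2]=0xe7 [3]=0x29 (little-endian) → word 0x29e7374b
kind [0+:8] = (word>>0) & 0xff = 75
mode [8+:3] = (word>>8) & 0x7 = 7
flags [11+:1] = (word>>11) & 0x1 = 0
slot [12+:9] = (word>>12) & 0x1ff = 115
cnt [21+:4] = (word>>21) & 0xf = 15
opcode [25+:7] = (word>>25) & 0x7f = 20  ←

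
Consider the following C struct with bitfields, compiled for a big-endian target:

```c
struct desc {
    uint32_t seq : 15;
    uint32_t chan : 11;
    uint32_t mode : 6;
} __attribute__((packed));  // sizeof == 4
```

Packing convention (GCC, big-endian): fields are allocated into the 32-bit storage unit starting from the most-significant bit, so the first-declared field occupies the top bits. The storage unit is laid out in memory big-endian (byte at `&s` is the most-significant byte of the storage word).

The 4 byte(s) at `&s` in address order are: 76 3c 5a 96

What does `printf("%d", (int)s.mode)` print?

[0]=0x76 [1]=0x3c [2]=0x5a [3]=0x96 (big-endian) → word 0x763c5a96
seq [17+:15] = (word>>17) & 0x7fff = 15134
chan [6+:11] = (word>>6) & 0x7ff = 362
mode [0+:6] = (word>>0) & 0x3f = 22  ←

22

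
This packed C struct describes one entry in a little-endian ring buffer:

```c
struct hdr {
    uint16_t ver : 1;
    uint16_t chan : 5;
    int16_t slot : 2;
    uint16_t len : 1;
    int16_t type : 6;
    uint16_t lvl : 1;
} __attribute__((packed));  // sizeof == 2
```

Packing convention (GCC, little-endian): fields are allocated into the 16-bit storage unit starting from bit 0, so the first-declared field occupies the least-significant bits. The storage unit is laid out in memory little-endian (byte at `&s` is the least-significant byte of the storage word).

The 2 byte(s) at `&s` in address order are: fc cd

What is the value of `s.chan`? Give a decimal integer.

[0]=0xfc [1]=0xcd (little-endian) → word 0xcdfc
ver:1 @ bit 0 → (0xcdfc>>0)&0x1 = 0x0
chan:5 @ bit 1 → (0xcdfc>>1)&0x1f = 0x1e  ←
slot:2 @ bit 6 → (0xcdfc>>6)&0x3 = 0x3
len:1 @ bit 8 → (0xcdfc>>8)&0x1 = 0x1
type:6 @ bit 9 → (0xcdfc>>9)&0x3f = 0x26
lvl:1 @ bit 15 → (0xcdfc>>15)&0x1 = 0x1

30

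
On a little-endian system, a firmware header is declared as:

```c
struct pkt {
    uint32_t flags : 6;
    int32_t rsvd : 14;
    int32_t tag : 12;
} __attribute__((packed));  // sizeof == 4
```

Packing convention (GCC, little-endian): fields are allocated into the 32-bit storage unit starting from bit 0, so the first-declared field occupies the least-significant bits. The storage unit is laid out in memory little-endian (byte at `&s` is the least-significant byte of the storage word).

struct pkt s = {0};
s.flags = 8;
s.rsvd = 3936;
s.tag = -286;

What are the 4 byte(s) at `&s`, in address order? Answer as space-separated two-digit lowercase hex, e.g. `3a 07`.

flags:6 = 8 → 0x8 << 0 → word 0x00000008
rsvd:14 = 3936 → 0xf60 << 6 → word 0x0003d808
tag:12 = -286 → 0xee2 << 20 → word 0xee23d808
word = 0xee23d808 → little-endian bytes:
  [0]=0x08  [1]=0xd8  [2]=0x23  [3]=0xee

08 d8 23 ee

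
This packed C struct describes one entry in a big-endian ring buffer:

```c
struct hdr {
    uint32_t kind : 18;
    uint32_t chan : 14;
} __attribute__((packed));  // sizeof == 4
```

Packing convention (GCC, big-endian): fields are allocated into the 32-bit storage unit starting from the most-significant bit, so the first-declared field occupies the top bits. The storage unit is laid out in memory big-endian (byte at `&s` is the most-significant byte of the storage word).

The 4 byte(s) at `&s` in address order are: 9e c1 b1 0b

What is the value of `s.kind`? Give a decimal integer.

[0]=0x9e [1]=0xc1 [2]=0xb1 [3]=0x0b (big-endian) → word 0x9ec1b10b
kind [14+:18] = (word>>14) & 0x3ffff = 162566  ←
chan [0+:14] = (word>>0) & 0x3fff = 12555

162566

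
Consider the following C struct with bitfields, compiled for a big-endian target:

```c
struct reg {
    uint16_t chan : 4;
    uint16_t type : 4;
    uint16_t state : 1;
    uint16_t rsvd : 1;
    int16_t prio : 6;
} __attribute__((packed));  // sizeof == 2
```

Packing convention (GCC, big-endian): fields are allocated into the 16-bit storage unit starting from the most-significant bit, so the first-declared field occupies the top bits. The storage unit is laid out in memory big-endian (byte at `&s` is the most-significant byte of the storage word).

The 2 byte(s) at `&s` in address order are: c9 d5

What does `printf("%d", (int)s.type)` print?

[0]=0xc9 [1]=0xd5 (big-endian) → word 0xc9d5
chan [12+:4] = (word>>12) & 0xf = 12
type [8+:4] = (word>>8) & 0xf = 9  ←
state [7+:1] = (word>>7) & 0x1 = 1
rsvd [6+:1] = (word>>6) & 0x1 = 1
prio [0+:6] = (word>>0) & 0x3f = 21

9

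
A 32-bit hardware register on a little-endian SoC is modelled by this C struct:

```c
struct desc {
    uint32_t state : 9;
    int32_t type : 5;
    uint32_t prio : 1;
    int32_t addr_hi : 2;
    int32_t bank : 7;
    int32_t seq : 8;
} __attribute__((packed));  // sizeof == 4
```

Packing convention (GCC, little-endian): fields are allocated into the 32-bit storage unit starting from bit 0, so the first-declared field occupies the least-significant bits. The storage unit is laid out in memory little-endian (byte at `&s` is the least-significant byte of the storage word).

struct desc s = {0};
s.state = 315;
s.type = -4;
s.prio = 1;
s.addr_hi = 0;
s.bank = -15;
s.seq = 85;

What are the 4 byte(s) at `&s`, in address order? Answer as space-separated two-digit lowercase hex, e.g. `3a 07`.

3b 79 e2 55

state (9b) val=315 bits=0x13b at bit 0: 0x0000013b
type (5b) val=-4 bits=0x1c at bit 9: 0x0000393b
prio (1b) val=1 bits=0x1 at bit 14: 0x0000793b
addr_hi (2b) val=0 bits=0x0 at bit 15: 0x0000793b
bank (7b) val=-15 bits=0x71 at bit 17: 0x00e2793b
seq (8b) val=85 bits=0x55 at bit 24: 0x55e2793b
word = 0x55e2793b → little-endian bytes:
  [0]=0x3b  [1]=0x79  [2]=0xe2  [3]=0x55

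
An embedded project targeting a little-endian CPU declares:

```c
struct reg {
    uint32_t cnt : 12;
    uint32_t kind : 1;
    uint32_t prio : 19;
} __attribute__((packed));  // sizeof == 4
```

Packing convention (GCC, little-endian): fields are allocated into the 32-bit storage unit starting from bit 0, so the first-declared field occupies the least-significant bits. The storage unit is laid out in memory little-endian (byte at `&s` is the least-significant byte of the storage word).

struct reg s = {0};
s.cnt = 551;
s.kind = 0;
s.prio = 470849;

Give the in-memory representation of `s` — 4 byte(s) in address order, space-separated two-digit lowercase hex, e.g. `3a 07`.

27 22 e8 e5

cnt:12 = 551 → 0x227 << 0 → word 0x00000227
kind:1 = 0 → 0x0 << 12 → word 0x00000227
prio:19 = 470849 → 0x72f41 << 13 → word 0xe5e82227
word = 0xe5e82227 → little-endian bytes:
  [0]=0x27  [1]=0x22  [2]=0xe8  [3]=0xe5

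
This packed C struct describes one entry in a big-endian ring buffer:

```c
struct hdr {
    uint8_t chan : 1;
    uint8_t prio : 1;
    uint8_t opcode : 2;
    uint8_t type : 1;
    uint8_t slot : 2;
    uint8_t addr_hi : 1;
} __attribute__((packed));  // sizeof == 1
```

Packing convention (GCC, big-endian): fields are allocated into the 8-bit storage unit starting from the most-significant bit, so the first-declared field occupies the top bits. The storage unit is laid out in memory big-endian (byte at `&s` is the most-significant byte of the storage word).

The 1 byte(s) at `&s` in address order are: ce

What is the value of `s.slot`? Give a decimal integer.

3

[0]=0xce (big-endian) → word 0xce
chan:1 @ bit 7 → (0xce>>7)&0x1 = 0x1
prio:1 @ bit 6 → (0xce>>6)&0x1 = 0x1
opcode:2 @ bit 4 → (0xce>>4)&0x3 = 0x0
type:1 @ bit 3 → (0xce>>3)&0x1 = 0x1
slot:2 @ bit 1 → (0xce>>1)&0x3 = 0x3  ←
addr_hi:1 @ bit 0 → (0xce>>0)&0x1 = 0x0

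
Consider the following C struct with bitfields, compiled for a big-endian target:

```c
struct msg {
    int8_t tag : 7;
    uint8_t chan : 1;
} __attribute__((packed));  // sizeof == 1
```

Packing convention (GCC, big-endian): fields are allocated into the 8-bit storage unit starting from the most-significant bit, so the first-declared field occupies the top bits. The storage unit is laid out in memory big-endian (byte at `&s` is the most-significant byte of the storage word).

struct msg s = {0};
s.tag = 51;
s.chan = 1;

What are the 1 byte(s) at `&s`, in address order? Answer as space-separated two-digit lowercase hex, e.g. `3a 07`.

67

tag (7b) val=51 bits=0x33 at bit 1: 0x66
chan (1b) val=1 bits=0x1 at bit 0: 0x67
word = 0x67 → big-endian bytes:
  [0]=0x67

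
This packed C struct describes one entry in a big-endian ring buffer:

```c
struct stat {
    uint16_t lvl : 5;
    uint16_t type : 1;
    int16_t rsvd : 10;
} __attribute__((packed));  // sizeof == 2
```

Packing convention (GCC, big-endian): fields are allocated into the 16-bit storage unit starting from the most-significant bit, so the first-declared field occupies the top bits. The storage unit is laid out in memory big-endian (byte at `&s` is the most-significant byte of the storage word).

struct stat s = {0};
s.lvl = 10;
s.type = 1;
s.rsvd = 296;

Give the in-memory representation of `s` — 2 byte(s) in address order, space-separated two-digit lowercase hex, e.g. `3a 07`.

55 28

[11+:5] lvl=10 & 0x1f = 0xa; word=0x5000
[10+:1] type=1 & 0x1 = 0x1; word=0x5400
[0+:10] rsvd=296 & 0x3ff = 0x128; word=0x5528
word = 0x5528 → big-endian bytes:
  [0]=0x55  [1]=0x28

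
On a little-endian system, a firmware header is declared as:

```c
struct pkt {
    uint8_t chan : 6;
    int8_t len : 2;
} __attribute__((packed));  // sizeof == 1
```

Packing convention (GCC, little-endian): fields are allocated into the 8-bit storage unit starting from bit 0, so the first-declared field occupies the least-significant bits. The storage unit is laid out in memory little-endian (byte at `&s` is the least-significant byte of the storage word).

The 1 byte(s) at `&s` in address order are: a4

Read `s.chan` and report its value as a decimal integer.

36

[0]=0xa4 (little-endian) → word 0xa4
chan [0+:6] = (word>>0) & 0x3f = 36  ←
len [6+:2] = (word>>6) & 0x3 = 2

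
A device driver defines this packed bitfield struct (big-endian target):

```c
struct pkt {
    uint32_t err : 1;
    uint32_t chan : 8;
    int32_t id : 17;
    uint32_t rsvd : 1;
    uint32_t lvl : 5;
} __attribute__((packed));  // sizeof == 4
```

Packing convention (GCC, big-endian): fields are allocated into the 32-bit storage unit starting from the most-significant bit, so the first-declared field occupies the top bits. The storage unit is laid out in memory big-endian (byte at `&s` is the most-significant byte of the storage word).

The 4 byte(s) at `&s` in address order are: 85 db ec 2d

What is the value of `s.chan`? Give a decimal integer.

[0]=0x85 [1]=0xdb [2]=0xec [3]=0x2d (big-endian) → word 0x85dbec2d
err:1 @ bit 31 → (0x85dbec2d>>31)&0x1 = 0x1
chan:8 @ bit 23 → (0x85dbec2d>>23)&0xff = 0xb  ←
id:17 @ bit 6 → (0x85dbec2d>>6)&0x1ffff = 0x16fb0
rsvd:1 @ bit 5 → (0x85dbec2d>>5)&0x1 = 0x1
lvl:5 @ bit 0 → (0x85dbec2d>>0)&0x1f = 0xd

11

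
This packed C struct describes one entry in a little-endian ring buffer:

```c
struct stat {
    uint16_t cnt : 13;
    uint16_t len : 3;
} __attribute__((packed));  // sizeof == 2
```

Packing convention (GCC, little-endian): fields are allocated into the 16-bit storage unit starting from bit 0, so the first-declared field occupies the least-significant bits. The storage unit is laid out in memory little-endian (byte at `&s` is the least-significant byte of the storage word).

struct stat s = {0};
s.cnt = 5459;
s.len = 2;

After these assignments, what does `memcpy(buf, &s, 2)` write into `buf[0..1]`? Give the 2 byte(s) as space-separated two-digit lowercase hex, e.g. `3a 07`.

[0+:13] cnt=5459 & 0x1fff = 0x1553; word=0x1553
[13+:3] len=2 & 0x7 = 0x2; word=0x5553
word = 0x5553 → little-endian bytes:
  [0]=0x53  [1]=0x55

53 55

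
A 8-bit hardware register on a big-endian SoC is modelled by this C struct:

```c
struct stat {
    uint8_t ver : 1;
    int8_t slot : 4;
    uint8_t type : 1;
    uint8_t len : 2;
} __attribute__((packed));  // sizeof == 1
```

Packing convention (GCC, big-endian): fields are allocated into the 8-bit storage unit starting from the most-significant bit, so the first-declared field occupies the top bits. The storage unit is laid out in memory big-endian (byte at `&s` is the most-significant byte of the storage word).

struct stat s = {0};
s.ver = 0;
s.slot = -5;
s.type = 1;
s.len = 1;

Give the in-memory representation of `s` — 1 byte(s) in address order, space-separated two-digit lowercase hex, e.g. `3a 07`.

ver (1b) val=0 bits=0x0 at bit 7: 0x00
slot (4b) val=-5 bits=0xb at bit 3: 0x58
type (1b) val=1 bits=0x1 at bit 2: 0x5c
len (2b) val=1 bits=0x1 at bit 0: 0x5d
word = 0x5d → big-endian bytes:
  [0]=0x5d

5d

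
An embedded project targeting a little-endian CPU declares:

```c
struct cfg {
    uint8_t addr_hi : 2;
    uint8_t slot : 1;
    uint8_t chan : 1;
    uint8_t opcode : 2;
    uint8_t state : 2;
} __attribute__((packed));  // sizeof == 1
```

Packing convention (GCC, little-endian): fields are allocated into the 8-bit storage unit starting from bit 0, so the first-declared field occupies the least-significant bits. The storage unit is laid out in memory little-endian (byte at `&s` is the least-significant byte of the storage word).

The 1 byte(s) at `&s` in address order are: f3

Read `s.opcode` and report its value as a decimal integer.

[0]=0xf3 (little-endian) → word 0xf3
addr_hi:2 @ bit 0 → (0xf3>>0)&0x3 = 0x3
slot:1 @ bit 2 → (0xf3>>2)&0x1 = 0x0
chan:1 @ bit 3 → (0xf3>>3)&0x1 = 0x0
opcode:2 @ bit 4 → (0xf3>>4)&0x3 = 0x3  ←
state:2 @ bit 6 → (0xf3>>6)&0x3 = 0x3

3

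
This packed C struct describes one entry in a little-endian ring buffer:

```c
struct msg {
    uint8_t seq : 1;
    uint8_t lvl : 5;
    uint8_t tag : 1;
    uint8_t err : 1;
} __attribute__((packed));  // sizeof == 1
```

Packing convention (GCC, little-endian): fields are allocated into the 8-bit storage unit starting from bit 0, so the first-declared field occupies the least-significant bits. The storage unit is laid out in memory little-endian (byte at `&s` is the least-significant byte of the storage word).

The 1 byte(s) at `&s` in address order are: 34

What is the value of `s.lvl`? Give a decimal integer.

26

[0]=0x34 (little-endian) → word 0x34
seq [0+:1] = (word>>0) & 0x1 = 0
lvl [1+:5] = (word>>1) & 0x1f = 26  ←
tag [6+:1] = (word>>6) & 0x1 = 0
err [7+:1] = (word>>7) & 0x1 = 0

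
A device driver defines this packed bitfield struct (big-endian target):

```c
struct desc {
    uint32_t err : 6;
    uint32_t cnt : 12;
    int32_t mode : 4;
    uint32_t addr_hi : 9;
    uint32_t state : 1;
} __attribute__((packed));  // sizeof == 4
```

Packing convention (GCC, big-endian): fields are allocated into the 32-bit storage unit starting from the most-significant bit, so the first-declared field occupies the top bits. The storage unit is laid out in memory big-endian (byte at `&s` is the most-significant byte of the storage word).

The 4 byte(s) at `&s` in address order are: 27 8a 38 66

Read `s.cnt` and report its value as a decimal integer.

3624

[0]=0x27 [1]=0x8a [2]=0x38 [3]=0x66 (big-endian) → word 0x278a3866
err:6 @ bit 26 → (0x278a3866>>26)&0x3f = 0x9
cnt:12 @ bit 14 → (0x278a3866>>14)&0xfff = 0xe28  ←
mode:4 @ bit 10 → (0x278a3866>>10)&0xf = 0xe
addr_hi:9 @ bit 1 → (0x278a3866>>1)&0x1ff = 0x33
state:1 @ bit 0 → (0x278a3866>>0)&0x1 = 0x0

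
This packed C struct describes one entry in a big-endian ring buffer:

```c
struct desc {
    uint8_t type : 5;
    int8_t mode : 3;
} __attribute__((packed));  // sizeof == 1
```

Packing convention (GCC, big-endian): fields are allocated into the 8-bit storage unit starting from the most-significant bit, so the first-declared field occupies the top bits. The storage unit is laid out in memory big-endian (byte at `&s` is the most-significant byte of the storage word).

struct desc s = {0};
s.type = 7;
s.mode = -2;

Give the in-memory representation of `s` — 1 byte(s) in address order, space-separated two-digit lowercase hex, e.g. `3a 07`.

3e

[3+:5] type=7 & 0x1f = 0x7; word=0x38
[0+:3] mode=-2 & 0x7 = 0x6; word=0x3e
word = 0x3e → big-endian bytes:
  [0]=0x3e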